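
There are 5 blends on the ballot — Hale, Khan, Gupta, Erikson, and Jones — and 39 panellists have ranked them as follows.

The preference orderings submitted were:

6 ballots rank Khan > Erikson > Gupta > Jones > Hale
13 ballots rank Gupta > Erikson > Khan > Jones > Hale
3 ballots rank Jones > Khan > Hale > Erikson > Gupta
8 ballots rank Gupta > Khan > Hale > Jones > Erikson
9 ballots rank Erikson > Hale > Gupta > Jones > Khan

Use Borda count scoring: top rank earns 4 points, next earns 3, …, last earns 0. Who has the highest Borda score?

Gupta

Borda scores:
  Hale: 6·0 + 13·0 + 3·2 + 8·2 + 9·3 = 49
  Khan: 6·4 + 13·2 + 3·3 + 8·3 + 9·0 = 83
  Gupta: 6·2 + 13·4 + 3·0 + 8·4 + 9·2 = 114
  Erikson: 6·3 + 13·3 + 3·1 + 8·0 + 9·4 = 96
  Jones: 6·1 + 13·1 + 3·4 + 8·1 + 9·1 = 48
Gupta has the highest total.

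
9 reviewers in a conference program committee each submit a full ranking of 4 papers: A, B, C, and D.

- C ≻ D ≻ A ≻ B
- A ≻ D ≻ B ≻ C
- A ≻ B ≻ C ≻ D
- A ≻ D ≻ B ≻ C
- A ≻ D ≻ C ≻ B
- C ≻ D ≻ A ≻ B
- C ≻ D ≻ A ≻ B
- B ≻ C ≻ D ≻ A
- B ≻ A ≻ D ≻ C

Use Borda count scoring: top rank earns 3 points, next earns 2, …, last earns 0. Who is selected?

A

Borda scores:
  A: 1 + 3 + 3 + 3 + 3 + 1 + 1 + 0 + 2 = 17
  B: 0 + 1 + 2 + 1 + 0 + 0 + 0 + 3 + 3 = 10
  C: 3 + 0 + 1 + 0 + 1 + 3 + 3 + 2 + 0 = 13
  D: 2 + 2 + 0 + 2 + 2 + 2 + 2 + 1 + 1 = 14
A has the highest total.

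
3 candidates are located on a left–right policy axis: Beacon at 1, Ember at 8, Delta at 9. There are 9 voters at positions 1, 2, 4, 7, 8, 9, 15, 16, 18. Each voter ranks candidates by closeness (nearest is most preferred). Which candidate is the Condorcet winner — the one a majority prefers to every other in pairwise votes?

Ember

With single-peaked preferences on a line, the Condorcet winner is the candidate closest to the median voter.
The median voter (position 8) is closest to Ember at 8.
Check: Ember vs Beacon — voters closer to Ember: 6 of 9.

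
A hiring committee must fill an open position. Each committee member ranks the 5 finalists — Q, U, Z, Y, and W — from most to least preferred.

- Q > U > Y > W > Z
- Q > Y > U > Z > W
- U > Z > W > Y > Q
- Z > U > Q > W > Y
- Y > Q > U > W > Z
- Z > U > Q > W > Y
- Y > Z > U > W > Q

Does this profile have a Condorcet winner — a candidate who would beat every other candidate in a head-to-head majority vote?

Yes

Head-to-head results (7 voters total):
Q vs U: U wins 4–3.
Q vs Z: Z wins 4–3.
Q vs Y: Q wins 4–3.
Q vs W: Q wins 5–2.
U vs Z: U wins 4–3.
U vs Y: U wins 4–3.
U vs W: U wins 7–0.
Z vs Y: Y wins 4–3.
Z vs W: Z wins 5–2.
Y vs W: Y wins 4–3.
U beats each rival — Q (4–3), Z (4–3), Y (4–3), W (7–0) — so U is the Condorcet winner.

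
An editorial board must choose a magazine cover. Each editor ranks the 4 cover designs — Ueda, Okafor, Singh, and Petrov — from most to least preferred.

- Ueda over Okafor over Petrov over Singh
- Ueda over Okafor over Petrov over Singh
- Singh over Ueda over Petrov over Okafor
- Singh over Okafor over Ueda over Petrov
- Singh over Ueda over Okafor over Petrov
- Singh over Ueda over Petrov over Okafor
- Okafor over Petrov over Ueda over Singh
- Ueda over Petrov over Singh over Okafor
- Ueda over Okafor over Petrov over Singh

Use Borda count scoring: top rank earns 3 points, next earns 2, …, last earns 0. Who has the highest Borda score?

Borda scores:
  Ueda: 3 + 3 + 2 + 1 + 2 + 2 + 1 + 3 + 3 = 20
  Okafor: 2 + 2 + 0 + 2 + 1 + 0 + 3 + 0 + 2 = 12
  Singh: 0 + 0 + 3 + 3 + 3 + 3 + 0 + 1 + 0 = 13
  Petrov: 1 + 1 + 1 + 0 + 0 + 1 + 2 + 2 + 1 = 9
Ueda has the highest total.

Ueda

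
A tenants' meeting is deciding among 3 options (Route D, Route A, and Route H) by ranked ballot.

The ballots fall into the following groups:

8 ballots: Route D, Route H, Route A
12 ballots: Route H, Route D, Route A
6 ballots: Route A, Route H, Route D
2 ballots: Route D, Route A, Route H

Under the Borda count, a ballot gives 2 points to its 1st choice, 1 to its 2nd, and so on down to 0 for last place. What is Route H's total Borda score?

38

Borda scores:
  Route D: 8·2 + 12·1 + 6·0 + 2·2 = 32
  Route A: 8·0 + 12·0 + 6·2 + 2·1 = 14
  Route H: 8·1 + 12·2 + 6·1 + 2·0 = 38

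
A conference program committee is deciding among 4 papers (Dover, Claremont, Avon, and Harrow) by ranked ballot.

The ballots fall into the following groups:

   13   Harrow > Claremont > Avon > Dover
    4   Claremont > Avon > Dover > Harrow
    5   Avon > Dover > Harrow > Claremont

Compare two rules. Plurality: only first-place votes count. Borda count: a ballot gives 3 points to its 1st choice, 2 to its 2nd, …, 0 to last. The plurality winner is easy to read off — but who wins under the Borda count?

Plurality first-place counts: Dover 0, Claremont 4, Avon 5, Harrow 13 → Harrow.
Borda totals: Dover 14, Claremont 38, Avon 36, Harrow 44 → Harrow.

Harrow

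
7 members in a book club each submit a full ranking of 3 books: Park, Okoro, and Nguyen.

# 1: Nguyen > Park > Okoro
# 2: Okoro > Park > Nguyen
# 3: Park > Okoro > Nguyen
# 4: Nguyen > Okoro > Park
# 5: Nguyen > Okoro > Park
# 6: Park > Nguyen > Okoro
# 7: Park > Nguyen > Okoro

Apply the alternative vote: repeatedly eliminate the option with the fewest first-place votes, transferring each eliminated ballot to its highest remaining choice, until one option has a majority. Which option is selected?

Round 1: Park 3, Nguyen 3, Okoro 1. Okoro has the fewest and is eliminated.
Round 2: Park 4, Nguyen 3. Park has a majority.

Park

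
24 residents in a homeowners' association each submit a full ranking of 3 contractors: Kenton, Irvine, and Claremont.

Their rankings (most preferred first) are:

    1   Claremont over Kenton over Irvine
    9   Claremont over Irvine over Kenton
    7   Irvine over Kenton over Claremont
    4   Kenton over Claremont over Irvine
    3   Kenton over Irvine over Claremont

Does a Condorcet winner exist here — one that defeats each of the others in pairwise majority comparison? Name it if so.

No Condorcet winner

Head-to-head results (24 voters total):
Kenton vs Irvine: Irvine wins 16–8.
Kenton vs Claremont: Kenton wins 14–10.
Irvine vs Claremont: Claremont wins 14–10.
No candidate beats all others: Kenton beats Claremont beats Irvine beats Kenton, a majority cycle.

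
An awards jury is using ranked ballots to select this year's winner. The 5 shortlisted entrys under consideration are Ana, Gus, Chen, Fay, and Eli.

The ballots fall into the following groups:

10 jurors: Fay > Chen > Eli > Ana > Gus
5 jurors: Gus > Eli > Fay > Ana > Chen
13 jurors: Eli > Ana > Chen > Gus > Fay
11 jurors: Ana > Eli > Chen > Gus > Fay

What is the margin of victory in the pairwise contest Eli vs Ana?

17

Ballots ranking Eli above Ana: 10+5+13 = 28.
Ballots ranking Ana above Eli: 11.
Eli wins 28–11, a margin of 17.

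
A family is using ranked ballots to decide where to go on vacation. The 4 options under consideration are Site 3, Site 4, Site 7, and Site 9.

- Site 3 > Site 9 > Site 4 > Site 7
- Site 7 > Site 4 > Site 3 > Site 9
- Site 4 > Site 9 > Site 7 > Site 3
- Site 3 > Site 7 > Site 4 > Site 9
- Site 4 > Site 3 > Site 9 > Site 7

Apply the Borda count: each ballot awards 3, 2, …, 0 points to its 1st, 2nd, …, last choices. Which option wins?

Borda scores:
  Site 3: 3 + 1 + 0 + 3 + 2 = 9
  Site 4: 1 + 2 + 3 + 1 + 3 = 10
  Site 7: 0 + 3 + 1 + 2 + 0 = 6
  Site 9: 2 + 0 + 2 + 0 + 1 = 5
Site 4 has the highest total.

Site 4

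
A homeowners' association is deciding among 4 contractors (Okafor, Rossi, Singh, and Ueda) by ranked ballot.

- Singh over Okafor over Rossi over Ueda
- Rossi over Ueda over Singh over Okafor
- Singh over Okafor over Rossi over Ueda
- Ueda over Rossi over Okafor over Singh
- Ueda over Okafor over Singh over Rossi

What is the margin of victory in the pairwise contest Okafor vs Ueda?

Ballots ranking Okafor above Ueda: 2.
Ballots ranking Ueda above Okafor: 3.
Ueda wins 3–2, a margin of 1.

1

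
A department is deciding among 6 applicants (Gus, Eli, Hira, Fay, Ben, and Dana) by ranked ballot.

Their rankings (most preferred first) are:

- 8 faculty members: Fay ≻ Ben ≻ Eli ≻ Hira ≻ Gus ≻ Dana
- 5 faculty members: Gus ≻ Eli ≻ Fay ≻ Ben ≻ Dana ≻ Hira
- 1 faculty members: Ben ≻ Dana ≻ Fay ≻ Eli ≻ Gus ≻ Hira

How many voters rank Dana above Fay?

Ballots ranking Dana above Fay: 1.
Ballots ranking Fay above Dana: 8+5 = 13.
So 1 of 14 voters prefer Dana to Fay.

1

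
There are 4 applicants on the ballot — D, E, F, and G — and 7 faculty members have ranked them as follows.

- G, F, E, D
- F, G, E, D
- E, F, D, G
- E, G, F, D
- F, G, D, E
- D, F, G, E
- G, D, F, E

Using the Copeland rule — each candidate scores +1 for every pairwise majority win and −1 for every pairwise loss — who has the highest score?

Pairwise results:
  D vs E: E wins 4–3.
  D vs F: F wins 5–2.
  D vs G: G wins 5–2.
  E vs F: F wins 5–2.
  E vs G: G wins 5–2.
  F vs G: F wins 4–3.
Copeland scores (wins − losses):
  D: 0 − 3 = -3
  E: 1 − 2 = -1
  F: 3 − 0 = 3
  G: 2 − 1 = 1
F has the best Copeland score.

F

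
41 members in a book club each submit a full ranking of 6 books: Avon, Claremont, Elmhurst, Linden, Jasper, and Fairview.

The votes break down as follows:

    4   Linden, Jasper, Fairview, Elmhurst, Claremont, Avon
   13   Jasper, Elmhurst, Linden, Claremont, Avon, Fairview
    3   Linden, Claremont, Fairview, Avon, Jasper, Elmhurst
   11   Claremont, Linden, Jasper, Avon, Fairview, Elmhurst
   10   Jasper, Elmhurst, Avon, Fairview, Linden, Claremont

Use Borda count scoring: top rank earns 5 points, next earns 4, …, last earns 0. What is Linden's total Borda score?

Borda scores:
  Avon: 4·0 + 13·1 + 3·2 + 11·2 + 10·3 = 71
  Claremont: 4·1 + 13·2 + 3·4 + 11·5 + 10·0 = 97
  Elmhurst: 4·2 + 13·4 + 3·0 + 11·0 + 10·4 = 100
  Linden: 4·5 + 13·3 + 3·5 + 11·4 + 10·1 = 128
  Jasper: 4·4 + 13·5 + 3·1 + 11·3 + 10·5 = 167
  Fairview: 4·3 + 13·0 + 3·3 + 11·1 + 10·2 = 52

128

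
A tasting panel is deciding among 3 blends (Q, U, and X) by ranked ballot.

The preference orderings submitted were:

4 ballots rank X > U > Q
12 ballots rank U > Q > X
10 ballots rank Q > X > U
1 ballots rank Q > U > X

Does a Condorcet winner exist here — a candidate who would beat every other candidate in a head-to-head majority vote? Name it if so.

No Condorcet winner

Head-to-head results (27 voters total):
Q vs U: U wins 16–11.
Q vs X: Q wins 23–4.
U vs X: X wins 14–13.
No candidate beats all others: Q beats X beats U beats Q, a majority cycle.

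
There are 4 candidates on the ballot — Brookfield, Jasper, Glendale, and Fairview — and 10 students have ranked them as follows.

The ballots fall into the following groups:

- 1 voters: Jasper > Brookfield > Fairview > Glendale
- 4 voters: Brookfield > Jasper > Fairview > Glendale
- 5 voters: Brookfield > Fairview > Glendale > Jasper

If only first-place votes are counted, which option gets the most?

First-place vote totals:
  Brookfield: 9
  Jasper: 1
  Glendale: 0
  Fairview: 0
Brookfield has the most first-place votes.

Brookfield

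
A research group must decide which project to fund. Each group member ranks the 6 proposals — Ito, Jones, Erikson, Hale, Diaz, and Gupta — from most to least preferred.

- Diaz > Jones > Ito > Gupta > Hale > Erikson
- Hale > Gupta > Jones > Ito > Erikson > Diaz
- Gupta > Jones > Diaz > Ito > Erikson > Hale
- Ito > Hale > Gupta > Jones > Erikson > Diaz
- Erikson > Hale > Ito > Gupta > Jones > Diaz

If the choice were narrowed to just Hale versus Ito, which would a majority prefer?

Ballots ranking Hale above Ito: 2.
Ballots ranking Ito above Hale: 3.
Ito wins the head-to-head, 3–2.

Ito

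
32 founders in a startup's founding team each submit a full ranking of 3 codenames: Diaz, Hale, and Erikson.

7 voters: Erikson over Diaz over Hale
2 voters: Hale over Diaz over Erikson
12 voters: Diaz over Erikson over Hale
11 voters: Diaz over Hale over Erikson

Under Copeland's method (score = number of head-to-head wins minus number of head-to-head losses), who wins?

Diaz

Pairwise results:
  Diaz vs Hale: Diaz wins 30–2.
  Diaz vs Erikson: Diaz wins 25–7.
  Hale vs Erikson: Erikson wins 19–13.
Copeland scores (wins − losses):
  Diaz: 2 − 0 = 2
  Hale: 0 − 2 = -2
  Erikson: 1 − 1 = 0
Diaz has the best Copeland score.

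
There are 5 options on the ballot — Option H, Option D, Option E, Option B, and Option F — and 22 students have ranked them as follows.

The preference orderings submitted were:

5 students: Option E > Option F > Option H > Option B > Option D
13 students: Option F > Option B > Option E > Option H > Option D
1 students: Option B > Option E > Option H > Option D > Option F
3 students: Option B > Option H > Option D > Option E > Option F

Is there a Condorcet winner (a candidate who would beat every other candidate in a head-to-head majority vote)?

Head-to-head results (22 voters total):
Option H vs Option D: Option H wins 22–0.
Option H vs Option E: Option E wins 19–3.
Option H vs Option B: Option B wins 17–5.
Option H vs Option F: Option F wins 18–4.
Option D vs Option E: Option E wins 19–3.
Option D vs Option B: Option B wins 22–0.
Option D vs Option F: Option F wins 18–4.
Option E vs Option B: Option B wins 17–5.
Option E vs Option F: Option F wins 13–9.
Option B vs Option F: Option F wins 18–4.
Option F beats each rival — Option H (18–4), Option D (18–4), Option E (13–9), Option B (18–4) — so Option F is the Condorcet winner.

Yes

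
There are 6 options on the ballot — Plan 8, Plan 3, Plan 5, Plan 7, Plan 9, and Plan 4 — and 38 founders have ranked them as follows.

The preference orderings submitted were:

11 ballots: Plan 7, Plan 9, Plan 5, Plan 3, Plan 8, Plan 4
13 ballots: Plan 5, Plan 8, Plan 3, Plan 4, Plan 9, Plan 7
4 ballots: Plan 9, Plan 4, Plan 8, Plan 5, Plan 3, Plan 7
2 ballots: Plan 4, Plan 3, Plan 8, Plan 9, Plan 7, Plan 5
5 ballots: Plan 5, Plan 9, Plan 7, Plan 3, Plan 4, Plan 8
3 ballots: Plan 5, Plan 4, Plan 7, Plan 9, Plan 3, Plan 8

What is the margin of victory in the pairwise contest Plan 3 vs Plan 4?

20

Ballots ranking Plan 3 above Plan 4: 11+13+5 = 29.
Ballots ranking Plan 4 above Plan 3: 4+2+3 = 9.
Plan 3 wins 29–9, a margin of 20.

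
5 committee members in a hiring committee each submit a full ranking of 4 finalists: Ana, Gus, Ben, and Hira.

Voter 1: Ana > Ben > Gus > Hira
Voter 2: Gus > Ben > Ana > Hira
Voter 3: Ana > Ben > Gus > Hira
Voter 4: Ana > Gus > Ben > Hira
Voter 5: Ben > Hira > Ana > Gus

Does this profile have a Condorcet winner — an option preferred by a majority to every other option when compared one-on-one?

Head-to-head results (5 voters total):
Ana vs Gus: Ana wins 4–1.
Ana vs Ben: Ana wins 3–2.
Ana vs Hira: Ana wins 4–1.
Gus vs Ben: Ben wins 3–2.
Gus vs Hira: Gus wins 4–1.
Ben vs Hira: Ben wins 5–0.
Ana beats each rival — Gus (4–1), Ben (3–2), Hira (4–1) — so Ana is the Condorcet winner.

Yes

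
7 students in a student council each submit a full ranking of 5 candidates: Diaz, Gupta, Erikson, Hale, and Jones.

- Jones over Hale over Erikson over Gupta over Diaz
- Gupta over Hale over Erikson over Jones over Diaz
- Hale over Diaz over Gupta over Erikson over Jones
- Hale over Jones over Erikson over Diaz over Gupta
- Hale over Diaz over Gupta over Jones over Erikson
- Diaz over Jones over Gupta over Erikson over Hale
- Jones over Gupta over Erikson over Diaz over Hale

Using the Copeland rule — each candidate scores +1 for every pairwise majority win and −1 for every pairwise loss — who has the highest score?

Pairwise results:
  Diaz vs Gupta: Diaz wins 4–3.
  Diaz vs Erikson: Erikson wins 4–3.
  Diaz vs Hale: Hale wins 5–2.
  Diaz vs Jones: Jones wins 4–3.
  Gupta vs Erikson: Gupta wins 5–2.
  Gupta vs Hale: Hale wins 4–3.
  Gupta vs Jones: Jones wins 4–3.
  Erikson vs Hale: Hale wins 5–2.
  Erikson vs Jones: Jones wins 5–2.
  Hale vs Jones: Hale wins 4–3.
Copeland scores (wins − losses):
  Diaz: 1 − 3 = -2
  Gupta: 1 − 3 = -2
  Erikson: 1 − 3 = -2
  Hale: 4 − 0 = 4
  Jones: 3 − 1 = 2
Hale has the best Copeland score.

Hale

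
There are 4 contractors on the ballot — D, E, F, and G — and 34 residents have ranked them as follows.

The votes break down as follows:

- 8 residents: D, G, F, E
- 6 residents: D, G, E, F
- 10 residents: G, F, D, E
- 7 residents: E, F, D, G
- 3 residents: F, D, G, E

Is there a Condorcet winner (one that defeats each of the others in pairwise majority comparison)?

No

Head-to-head results (34 voters total):
D vs E: D wins 27–7.
D vs F: F wins 20–14.
D vs G: D wins 24–10.
E vs F: F wins 21–13.
E vs G: G wins 27–7.
F vs G: G wins 24–10.
No candidate beats all others: D beats G beats F beats D, a majority cycle.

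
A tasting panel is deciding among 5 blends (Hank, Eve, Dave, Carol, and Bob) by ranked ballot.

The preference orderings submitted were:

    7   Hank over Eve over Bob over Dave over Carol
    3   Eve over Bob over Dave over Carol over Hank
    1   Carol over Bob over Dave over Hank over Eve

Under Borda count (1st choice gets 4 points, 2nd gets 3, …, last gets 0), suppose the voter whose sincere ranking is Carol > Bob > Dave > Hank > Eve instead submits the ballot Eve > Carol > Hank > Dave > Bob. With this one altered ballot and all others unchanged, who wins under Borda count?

Eve

Borda totals with the altered ballot: Hank 30, Eve 37, Dave 14, Carol 6, Bob 23.
The winner is unchanged: still Eve.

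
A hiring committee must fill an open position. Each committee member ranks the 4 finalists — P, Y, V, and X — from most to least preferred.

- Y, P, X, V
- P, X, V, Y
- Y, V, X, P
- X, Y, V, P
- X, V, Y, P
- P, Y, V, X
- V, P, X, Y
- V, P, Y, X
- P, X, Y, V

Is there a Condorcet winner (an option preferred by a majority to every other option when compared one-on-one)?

Head-to-head results (9 voters total):
P vs Y: P wins 5–4.
P vs V: V wins 5–4.
P vs X: P wins 6–3.
Y vs V: Y wins 5–4.
Y vs X: X wins 5–4.
V vs X: X wins 5–4.
No candidate beats all others: P beats Y beats V beats P, a majority cycle.

No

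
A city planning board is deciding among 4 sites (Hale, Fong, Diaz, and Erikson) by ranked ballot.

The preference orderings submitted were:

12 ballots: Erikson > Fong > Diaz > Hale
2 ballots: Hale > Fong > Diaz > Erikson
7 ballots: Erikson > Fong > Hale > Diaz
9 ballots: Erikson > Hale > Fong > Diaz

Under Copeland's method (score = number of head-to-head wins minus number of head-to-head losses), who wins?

Pairwise results:
  Hale vs Fong: Fong wins 19–11.
  Hale vs Diaz: Hale wins 18–12.
  Hale vs Erikson: Erikson wins 28–2.
  Fong vs Diaz: Fong wins 30–0.
  Fong vs Erikson: Erikson wins 28–2.
  Diaz vs Erikson: Erikson wins 28–2.
Copeland scores (wins − losses):
  Hale: 1 − 2 = -1
  Fong: 2 − 1 = 1
  Diaz: 0 − 3 = -3
  Erikson: 3 − 0 = 3
Erikson has the best Copeland score.

Erikson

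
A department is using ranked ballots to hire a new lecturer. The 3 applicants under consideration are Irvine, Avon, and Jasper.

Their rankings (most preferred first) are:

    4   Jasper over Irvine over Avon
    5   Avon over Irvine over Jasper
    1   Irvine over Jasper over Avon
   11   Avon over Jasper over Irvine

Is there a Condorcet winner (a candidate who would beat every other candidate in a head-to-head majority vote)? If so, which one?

Avon

Head-to-head results (21 voters total):
Irvine vs Avon: Avon wins 16–5.
Irvine vs Jasper: Jasper wins 15–6.
Avon vs Jasper: Avon wins 16–5.
Avon beats each rival — Irvine (16–5), Jasper (16–5) — so Avon is the Condorcet winner.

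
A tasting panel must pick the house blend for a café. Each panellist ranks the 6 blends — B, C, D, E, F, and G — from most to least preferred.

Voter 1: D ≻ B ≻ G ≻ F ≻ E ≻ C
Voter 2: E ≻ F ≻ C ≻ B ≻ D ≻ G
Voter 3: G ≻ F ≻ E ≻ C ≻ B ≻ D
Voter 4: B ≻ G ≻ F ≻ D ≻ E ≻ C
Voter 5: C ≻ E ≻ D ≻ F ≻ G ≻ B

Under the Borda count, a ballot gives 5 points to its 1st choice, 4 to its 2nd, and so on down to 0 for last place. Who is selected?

F

Borda scores:
  B: 4 + 2 + 1 + 5 + 0 = 12
  C: 0 + 3 + 2 + 0 + 5 = 10
  D: 5 + 1 + 0 + 2 + 3 = 11
  E: 1 + 5 + 3 + 1 + 4 = 14
  F: 2 + 4 + 4 + 3 + 2 = 15
  G: 3 + 0 + 5 + 4 + 1 = 13
F has the highest total.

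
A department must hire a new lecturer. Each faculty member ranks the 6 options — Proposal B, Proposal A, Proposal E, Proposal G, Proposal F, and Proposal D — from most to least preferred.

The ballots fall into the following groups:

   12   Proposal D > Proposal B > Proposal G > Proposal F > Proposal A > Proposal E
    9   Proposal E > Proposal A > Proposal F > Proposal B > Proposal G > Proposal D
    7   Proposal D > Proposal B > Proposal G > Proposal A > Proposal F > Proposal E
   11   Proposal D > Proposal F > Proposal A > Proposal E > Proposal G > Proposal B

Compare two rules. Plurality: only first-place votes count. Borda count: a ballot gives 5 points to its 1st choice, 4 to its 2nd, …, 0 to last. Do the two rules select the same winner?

Plurality first-place counts: Proposal B 0, Proposal A 0, Proposal E 9, Proposal G 0, Proposal F 0, Proposal D 30 → Proposal D.
Borda totals: Proposal B 94, Proposal A 95, Proposal E 67, Proposal G 77, Proposal F 102, Proposal D 150 → Proposal D.
The two rules agree on Proposal D.

Yes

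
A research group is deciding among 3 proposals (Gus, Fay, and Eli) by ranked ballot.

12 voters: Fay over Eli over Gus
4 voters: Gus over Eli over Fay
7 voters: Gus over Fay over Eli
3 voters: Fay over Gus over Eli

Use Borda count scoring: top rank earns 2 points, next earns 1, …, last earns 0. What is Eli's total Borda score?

16

Borda scores:
  Gus: 12·0 + 4·2 + 7·2 + 3·1 = 25
  Fay: 12·2 + 4·0 + 7·1 + 3·2 = 37
  Eli: 12·1 + 4·1 + 7·0 + 3·0 = 16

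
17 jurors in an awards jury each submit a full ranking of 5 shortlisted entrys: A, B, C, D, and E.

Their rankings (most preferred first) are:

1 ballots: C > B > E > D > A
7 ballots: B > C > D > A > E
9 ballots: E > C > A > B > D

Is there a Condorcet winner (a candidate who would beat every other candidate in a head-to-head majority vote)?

Yes

Head-to-head results (17 voters total):
A vs B: A wins 9–8.
A vs C: C wins 17–0.
A vs D: A wins 9–8.
A vs E: E wins 10–7.
B vs C: C wins 10–7.
B vs D: B wins 17–0.
B vs E: E wins 9–8.
C vs D: C wins 17–0.
C vs E: E wins 9–8.
D vs E: E wins 10–7.
E beats each rival — A (10–7), B (9–8), C (9–8), D (10–7) — so E is the Condorcet winner.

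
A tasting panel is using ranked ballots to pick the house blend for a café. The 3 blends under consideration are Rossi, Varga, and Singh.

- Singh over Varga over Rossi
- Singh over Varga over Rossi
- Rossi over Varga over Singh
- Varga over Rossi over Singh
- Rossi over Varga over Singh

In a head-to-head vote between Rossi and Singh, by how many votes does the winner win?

Ballots ranking Rossi above Singh: 3.
Ballots ranking Singh above Rossi: 2.
Rossi wins 3–2, a margin of 1.

1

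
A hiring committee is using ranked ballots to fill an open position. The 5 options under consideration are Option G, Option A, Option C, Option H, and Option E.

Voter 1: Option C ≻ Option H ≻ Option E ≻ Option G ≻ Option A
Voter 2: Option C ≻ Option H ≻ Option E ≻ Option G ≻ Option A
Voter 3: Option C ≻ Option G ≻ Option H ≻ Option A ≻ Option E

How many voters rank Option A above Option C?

0

Ballots ranking Option A above Option C: 0.
Ballots ranking Option C above Option A: 3.
So 0 of 3 voters prefer Option A to Option C.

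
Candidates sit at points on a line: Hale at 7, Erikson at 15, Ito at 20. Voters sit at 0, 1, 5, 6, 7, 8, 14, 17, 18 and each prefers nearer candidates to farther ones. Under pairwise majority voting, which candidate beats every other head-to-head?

Hale

With single-peaked preferences on a line, the Condorcet winner is the candidate closest to the median voter.
The median voter (position 7) is closest to Hale at 7.
Check: Hale vs Erikson — voters closer to Hale: 6 of 9.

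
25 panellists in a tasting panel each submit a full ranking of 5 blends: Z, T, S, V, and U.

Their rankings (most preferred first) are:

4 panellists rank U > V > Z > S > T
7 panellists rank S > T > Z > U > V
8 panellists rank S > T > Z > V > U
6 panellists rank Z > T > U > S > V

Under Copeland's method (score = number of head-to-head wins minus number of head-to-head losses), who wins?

Pairwise results:
  Z vs T: T wins 15–10.
  Z vs S: S wins 15–10.
  Z vs V: Z wins 21–4.
  Z vs U: Z wins 21–4.
  T vs S: S wins 19–6.
  T vs V: T wins 21–4.
  T vs U: T wins 21–4.
  S vs V: S wins 21–4.
  S vs U: S wins 15–10.
  V vs U: U wins 17–8.
Copeland scores (wins − losses):
  Z: 2 − 2 = 0
  T: 3 − 1 = 2
  S: 4 − 0 = 4
  V: 0 − 4 = -4
  U: 1 − 3 = -2
S has the best Copeland score.

S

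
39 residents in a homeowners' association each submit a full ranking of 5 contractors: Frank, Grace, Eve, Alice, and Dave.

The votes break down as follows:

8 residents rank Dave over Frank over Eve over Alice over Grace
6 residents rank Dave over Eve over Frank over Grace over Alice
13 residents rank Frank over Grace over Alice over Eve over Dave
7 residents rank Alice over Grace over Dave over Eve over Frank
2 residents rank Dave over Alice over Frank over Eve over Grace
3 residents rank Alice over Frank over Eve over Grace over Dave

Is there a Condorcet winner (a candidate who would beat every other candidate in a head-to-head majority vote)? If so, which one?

No Condorcet winner

Head-to-head results (39 voters total):
Frank vs Grace: Frank wins 32–7.
Frank vs Eve: Frank wins 26–13.
Frank vs Alice: Frank wins 27–12.
Frank vs Dave: Dave wins 23–16.
Grace vs Eve: Grace wins 20–19.
Grace vs Alice: Alice wins 20–19.
Grace vs Dave: Grace wins 23–16.
Eve vs Alice: Alice wins 25–14.
Eve vs Dave: Dave wins 23–16.
Alice vs Dave: Alice wins 23–16.
No candidate beats all others: Frank beats Grace beats Dave beats Frank, a majority cycle.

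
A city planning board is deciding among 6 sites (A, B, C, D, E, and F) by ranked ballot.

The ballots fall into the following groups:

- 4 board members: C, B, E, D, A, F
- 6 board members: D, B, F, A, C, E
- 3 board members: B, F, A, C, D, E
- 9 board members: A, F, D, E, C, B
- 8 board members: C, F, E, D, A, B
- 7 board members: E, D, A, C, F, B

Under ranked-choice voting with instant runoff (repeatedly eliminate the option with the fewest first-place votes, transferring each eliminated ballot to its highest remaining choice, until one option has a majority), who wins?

Round 1: C 12, A 9, E 7, D 6, B 3, F 0. F has the fewest and is eliminated.
Round 2: C 12, A 9, E 7, D 6, B 3. B has the fewest and is eliminated.
Round 3: A 12, C 12, E 7, D 6. D has the fewest and is eliminated.
Round 4: A 18, C 12, E 7. E has the fewest and is eliminated.
Round 5: A 25, C 12. A has a majority.

A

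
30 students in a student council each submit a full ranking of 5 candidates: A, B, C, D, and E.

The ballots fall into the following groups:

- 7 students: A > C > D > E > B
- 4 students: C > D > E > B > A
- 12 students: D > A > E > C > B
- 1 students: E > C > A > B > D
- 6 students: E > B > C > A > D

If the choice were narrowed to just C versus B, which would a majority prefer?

Ballots ranking C above B: 7+4+12+1 = 24.
Ballots ranking B above C: 6.
C wins the head-to-head, 24–6.

C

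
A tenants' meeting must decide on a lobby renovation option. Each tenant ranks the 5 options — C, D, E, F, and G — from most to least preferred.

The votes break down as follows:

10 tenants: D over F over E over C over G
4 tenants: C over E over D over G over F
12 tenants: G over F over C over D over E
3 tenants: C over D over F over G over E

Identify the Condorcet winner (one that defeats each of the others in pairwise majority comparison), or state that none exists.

None — there is no Condorcet winner

Head-to-head results (29 voters total):
C vs D: C wins 19–10.
C vs E: C wins 19–10.
C vs F: F wins 22–7.
C vs G: C wins 17–12.
D vs E: D wins 25–4.
D vs F: D wins 17–12.
D vs G: D wins 17–12.
E vs F: F wins 25–4.
E vs G: G wins 15–14.
F vs G: G wins 16–13.
No candidate beats all others: C beats D beats F beats C, a majority cycle.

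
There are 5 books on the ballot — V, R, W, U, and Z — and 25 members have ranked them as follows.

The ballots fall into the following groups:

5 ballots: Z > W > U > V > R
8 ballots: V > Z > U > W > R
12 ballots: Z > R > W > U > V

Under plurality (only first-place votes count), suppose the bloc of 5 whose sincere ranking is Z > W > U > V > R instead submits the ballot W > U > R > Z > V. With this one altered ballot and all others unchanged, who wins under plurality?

First-place totals with the altered ballot: V 8, R 0, W 5, U 0, Z 12.
The winner is unchanged: still Z.

Z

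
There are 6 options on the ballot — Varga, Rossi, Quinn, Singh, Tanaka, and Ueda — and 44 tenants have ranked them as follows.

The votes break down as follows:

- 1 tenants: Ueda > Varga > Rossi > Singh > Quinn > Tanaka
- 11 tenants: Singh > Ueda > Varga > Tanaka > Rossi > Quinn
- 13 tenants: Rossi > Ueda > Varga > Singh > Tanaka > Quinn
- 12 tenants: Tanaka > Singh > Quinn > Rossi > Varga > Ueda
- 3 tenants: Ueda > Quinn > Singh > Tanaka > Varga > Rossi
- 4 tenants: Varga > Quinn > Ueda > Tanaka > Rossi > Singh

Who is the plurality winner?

First-place vote totals:
  Varga: 4
  Rossi: 13
  Quinn: 0
  Singh: 11
  Tanaka: 12
  Ueda: 4
Rossi has the most first-place votes.

Rossi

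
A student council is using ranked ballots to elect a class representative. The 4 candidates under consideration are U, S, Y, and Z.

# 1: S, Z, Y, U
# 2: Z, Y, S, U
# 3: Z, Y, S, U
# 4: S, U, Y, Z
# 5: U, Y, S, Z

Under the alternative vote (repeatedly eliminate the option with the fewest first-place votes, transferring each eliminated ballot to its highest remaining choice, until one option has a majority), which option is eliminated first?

Y

Round 1: S 2, Z 2, U 1, Y 0. Y has the fewest and is eliminated.
Round 2: S 2, Z 2, U 1. U has the fewest and is eliminated.
Round 3: S 3, Z 2. S has a majority.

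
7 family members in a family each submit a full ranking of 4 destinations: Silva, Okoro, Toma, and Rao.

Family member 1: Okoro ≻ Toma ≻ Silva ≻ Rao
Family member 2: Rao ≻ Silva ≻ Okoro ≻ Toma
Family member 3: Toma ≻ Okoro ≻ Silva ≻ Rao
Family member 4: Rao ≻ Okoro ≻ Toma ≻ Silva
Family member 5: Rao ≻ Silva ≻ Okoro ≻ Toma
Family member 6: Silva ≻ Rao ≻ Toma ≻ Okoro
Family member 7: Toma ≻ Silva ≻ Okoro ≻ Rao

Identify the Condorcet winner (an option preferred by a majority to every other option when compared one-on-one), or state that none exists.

No Condorcet winner

Head-to-head results (7 voters total):
Silva vs Okoro: Silva wins 4–3.
Silva vs Toma: Toma wins 4–3.
Silva vs Rao: Silva wins 4–3.
Okoro vs Toma: Okoro wins 4–3.
Okoro vs Rao: Rao wins 4–3.
Toma vs Rao: Rao wins 4–3.
No candidate beats all others: Silva beats Okoro beats Toma beats Silva, a majority cycle.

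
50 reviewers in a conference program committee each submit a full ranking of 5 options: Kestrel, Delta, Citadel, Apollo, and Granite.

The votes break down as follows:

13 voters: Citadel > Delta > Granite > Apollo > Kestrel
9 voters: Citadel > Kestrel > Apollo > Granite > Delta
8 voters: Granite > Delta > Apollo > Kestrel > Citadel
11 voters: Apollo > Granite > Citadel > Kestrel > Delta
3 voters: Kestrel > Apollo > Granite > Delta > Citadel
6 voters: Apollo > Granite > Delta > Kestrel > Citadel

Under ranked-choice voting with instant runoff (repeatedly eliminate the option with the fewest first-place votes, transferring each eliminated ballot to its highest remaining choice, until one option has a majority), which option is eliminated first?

Delta

Round 1: Citadel 22, Apollo 17, Granite 8, Kestrel 3, Delta 0. Delta has the fewest and is eliminated.
Round 2: Citadel 22, Apollo 17, Granite 8, Kestrel 3. Kestrel has the fewest and is eliminated.
Round 3: Citadel 22, Apollo 20, Granite 8. Granite has the fewest and is eliminated.
Round 4: Apollo 28, Citadel 22. Apollo has a majority.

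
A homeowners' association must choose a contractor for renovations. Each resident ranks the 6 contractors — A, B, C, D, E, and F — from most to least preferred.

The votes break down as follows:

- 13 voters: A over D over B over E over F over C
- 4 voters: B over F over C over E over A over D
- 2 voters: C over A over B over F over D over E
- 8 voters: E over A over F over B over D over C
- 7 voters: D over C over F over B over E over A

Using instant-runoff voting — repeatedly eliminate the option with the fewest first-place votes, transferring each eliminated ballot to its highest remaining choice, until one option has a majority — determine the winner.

E

Round 1: A 13, E 8, D 7, B 4, C 2, F 0. F has the fewest and is eliminated.
Round 2: A 13, E 8, D 7, B 4, C 2. C has the fewest and is eliminated.
Round 3: A 15, E 8, D 7, B 4. B has the fewest and is eliminated.
Round 4: A 15, E 12, D 7. D has the fewest and is eliminated.
Round 5: E 19, A 15. E has a majority.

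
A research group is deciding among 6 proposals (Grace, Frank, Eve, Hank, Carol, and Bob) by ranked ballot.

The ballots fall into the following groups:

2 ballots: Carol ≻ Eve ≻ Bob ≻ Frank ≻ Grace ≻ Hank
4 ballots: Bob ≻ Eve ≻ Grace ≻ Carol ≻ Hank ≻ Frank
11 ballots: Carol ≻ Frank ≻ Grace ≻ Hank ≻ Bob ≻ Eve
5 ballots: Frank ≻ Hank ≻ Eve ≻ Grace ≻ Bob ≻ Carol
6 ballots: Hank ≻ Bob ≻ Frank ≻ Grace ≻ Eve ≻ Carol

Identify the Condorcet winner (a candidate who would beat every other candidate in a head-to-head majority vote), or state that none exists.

Head-to-head results (28 voters total):
Grace vs Frank: Frank wins 24–4.
Grace vs Eve: Grace wins 17–11.
Grace vs Hank: Grace wins 17–11.
Grace vs Carol: Grace wins 15–13.
Grace vs Bob: Grace wins 16–12.
Frank vs Eve: Frank wins 22–6.
Frank vs Hank: Frank wins 18–10.
Frank vs Carol: Carol wins 17–11.
Frank vs Bob: Frank wins 16–12.
Eve vs Hank: Hank wins 22–6.
Eve vs Carol: Eve wins 15–13.
Eve vs Bob: Bob wins 21–7.
Hank vs Carol: Carol wins 17–11.
Hank vs Bob: Hank wins 22–6.
Carol vs Bob: Bob wins 15–13.
No candidate beats all others: Grace beats Carol beats Frank beats Grace, a majority cycle.

There is no Condorcet winner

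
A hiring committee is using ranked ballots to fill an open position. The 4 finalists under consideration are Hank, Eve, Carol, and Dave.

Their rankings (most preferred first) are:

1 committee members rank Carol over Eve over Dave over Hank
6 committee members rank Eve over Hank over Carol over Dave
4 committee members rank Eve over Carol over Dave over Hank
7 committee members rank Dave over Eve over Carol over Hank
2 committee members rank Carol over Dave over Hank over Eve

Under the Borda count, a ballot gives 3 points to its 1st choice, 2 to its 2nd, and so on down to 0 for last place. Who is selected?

Borda scores:
  Hank: 0 + 6·2 + 4·0 + 7·0 + 2·1 = 14
  Eve: 2 + 6·3 + 4·3 + 7·2 + 2·0 = 46
  Carol: 3 + 6·1 + 4·2 + 7·1 + 2·3 = 30
  Dave: 1 + 6·0 + 4·1 + 7·3 + 2·2 = 30
Eve has the highest total.

Eve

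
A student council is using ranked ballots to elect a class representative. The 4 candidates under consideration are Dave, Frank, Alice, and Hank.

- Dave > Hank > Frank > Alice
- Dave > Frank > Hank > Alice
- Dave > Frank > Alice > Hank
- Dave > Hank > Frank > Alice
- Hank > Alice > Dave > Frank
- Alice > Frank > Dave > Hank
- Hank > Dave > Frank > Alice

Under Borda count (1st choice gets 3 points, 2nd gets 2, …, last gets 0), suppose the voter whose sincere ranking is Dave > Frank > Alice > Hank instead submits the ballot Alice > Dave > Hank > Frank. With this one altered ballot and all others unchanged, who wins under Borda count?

Dave

Borda totals with the altered ballot: Dave 15, Frank 7, Alice 8, Hank 12.
The winner is unchanged: still Dave.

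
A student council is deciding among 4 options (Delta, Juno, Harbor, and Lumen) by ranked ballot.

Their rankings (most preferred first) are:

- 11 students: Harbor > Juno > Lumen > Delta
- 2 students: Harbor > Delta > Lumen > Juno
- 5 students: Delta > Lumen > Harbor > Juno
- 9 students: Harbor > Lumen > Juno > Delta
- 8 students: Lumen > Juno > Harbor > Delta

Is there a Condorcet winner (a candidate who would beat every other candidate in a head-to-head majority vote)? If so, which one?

Head-to-head results (35 voters total):
Delta vs Juno: Juno wins 28–7.
Delta vs Harbor: Harbor wins 30–5.
Delta vs Lumen: Lumen wins 28–7.
Juno vs Harbor: Harbor wins 27–8.
Juno vs Lumen: Lumen wins 24–11.
Harbor vs Lumen: Harbor wins 22–13.
Harbor beats each rival — Delta (30–5), Juno (27–8), Lumen (22–13) — so Harbor is the Condorcet winner.

Harbor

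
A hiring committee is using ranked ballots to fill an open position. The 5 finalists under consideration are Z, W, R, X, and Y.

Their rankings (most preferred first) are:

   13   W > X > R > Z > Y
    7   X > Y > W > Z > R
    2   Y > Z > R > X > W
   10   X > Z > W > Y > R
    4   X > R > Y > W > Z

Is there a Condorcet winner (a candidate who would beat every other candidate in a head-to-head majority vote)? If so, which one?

X

Head-to-head results (36 voters total):
Z vs W: W wins 24–12.
Z vs R: Z wins 19–17.
Z vs X: X wins 34–2.
Z vs Y: Z wins 23–13.
W vs R: W wins 30–6.
W vs X: X wins 23–13.
W vs Y: W wins 23–13.
R vs X: X wins 34–2.
R vs Y: Y wins 19–17.
X vs Y: X wins 34–2.
X beats each rival — Z (34–2), W (23–13), R (34–2), Y (34–2) — so X is the Condorcet winner.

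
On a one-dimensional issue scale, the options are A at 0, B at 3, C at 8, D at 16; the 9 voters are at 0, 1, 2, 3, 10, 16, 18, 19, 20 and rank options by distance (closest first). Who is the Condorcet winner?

With single-peaked preferences on a line, the Condorcet winner is the candidate closest to the median voter.
The median voter (position 10) is closest to C at 8.
Check: C vs A — voters closer to C: 5 of 9.

C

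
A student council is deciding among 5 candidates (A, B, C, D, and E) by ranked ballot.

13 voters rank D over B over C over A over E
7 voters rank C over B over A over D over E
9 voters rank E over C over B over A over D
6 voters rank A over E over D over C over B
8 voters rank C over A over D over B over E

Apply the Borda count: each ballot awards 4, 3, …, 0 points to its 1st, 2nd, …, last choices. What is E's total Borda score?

Borda scores:
  A: 13·1 + 7·2 + 9·1 + 6·4 + 8·3 = 84
  B: 13·3 + 7·3 + 9·2 + 6·0 + 8·1 = 86
  C: 13·2 + 7·4 + 9·3 + 6·1 + 8·4 = 119
  D: 13·4 + 7·1 + 9·0 + 6·2 + 8·2 = 87
  E: 13·0 + 7·0 + 9·4 + 6·3 + 8·0 = 54

54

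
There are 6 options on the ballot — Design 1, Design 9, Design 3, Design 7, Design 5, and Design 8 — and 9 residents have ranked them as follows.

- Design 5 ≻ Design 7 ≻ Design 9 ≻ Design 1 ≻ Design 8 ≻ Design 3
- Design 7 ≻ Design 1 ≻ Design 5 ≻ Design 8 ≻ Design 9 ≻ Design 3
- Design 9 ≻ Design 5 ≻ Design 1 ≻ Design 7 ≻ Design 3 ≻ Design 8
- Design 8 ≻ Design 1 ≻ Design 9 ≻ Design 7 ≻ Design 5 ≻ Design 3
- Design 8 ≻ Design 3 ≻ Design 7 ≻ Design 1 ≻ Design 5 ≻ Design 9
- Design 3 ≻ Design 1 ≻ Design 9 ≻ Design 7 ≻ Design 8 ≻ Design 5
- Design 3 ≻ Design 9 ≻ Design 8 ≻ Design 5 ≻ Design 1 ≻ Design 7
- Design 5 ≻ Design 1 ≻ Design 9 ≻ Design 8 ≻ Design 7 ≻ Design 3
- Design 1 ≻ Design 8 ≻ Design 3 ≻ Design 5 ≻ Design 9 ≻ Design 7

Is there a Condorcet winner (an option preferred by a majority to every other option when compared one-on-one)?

Yes

Head-to-head results (9 voters total):
Design 1 vs Design 9: Design 1 wins 6–3.
Design 1 vs Design 3: Design 1 wins 6–3.
Design 1 vs Design 7: Design 1 wins 6–3.
Design 1 vs Design 5: Design 1 wins 5–4.
Design 1 vs Design 8: Design 1 wins 6–3.
Design 9 vs Design 3: Design 9 wins 5–4.
Design 9 vs Design 7: Design 9 wins 6–3.
Design 9 vs Design 5: Design 5 wins 5–4.
Design 9 vs Design 8: Design 9 wins 5–4.
Design 3 vs Design 7: Design 7 wins 5–4.
Design 3 vs Design 5: Design 5 wins 5–4.
Design 3 vs Design 8: Design 8 wins 6–3.
Design 7 vs Design 5: Design 5 wins 5–4.
Design 7 vs Design 8: Design 8 wins 5–4.
Design 5 vs Design 8: Design 8 wins 5–4.
Design 1 beats each rival — Design 9 (6–3), Design 3 (6–3), Design 7 (6–3), Design 5 (5–4), Design 8 (6–3) — so Design 1 is the Condorcet winner.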